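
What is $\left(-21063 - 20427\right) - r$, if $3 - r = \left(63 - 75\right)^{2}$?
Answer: $-41349$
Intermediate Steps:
$r = -141$ ($r = 3 - \left(63 - 75\right)^{2} = 3 - \left(-12\right)^{2} = 3 - 144 = -141$)
$\left(-21063 - 20427\right) - r = \left(-21063 - 20427\right) - -141 = \left(-21063 - 20427\right) + 141 = -41490 + 141 = -41349$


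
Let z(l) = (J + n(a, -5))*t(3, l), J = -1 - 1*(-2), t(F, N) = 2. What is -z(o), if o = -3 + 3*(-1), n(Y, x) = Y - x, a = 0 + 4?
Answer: -20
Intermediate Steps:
a = 4
J = 1 (J = -1 + 2 = 1)
o = -6 (o = -3 - 3 = -6)
z(l) = 20 (z(l) = (1 + (4 - 1*(-5)))*2 = (1 + (4 + 5))*2 = (1 + 9)*2 = 10*2 = 20)
-z(o) = -1*20 = -20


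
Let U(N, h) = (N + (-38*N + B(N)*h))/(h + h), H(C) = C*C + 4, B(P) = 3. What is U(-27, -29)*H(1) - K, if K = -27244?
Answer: 787796/29 ≈ 27165.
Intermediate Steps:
H(C) = 4 + C**2 (H(C) = C**2 + 4 = 4 + C**2)
U(N, h) = (-37*N + 3*h)/(2*h) (U(N, h) = (N + (-38*N + 3*h))/(h + h) = (-37*N + 3*h)/((2*h)) = (-37*N + 3*h)*(1/(2*h)) = (-37*N + 3*h)/(2*h))
U(-27, -29)*H(1) - K = ((1/2)*(-37*(-27) + 3*(-29))/(-29))*(4 + 1**2) - 1*(-27244) = ((1/2)*(-1/29)*(999 - 87))*(4 + 1) + 27244 = ((1/2)*(-1/29)*912)*5 + 27244 = -456/29*5 + 27244 = -2280/29 + 27244 = 787796/29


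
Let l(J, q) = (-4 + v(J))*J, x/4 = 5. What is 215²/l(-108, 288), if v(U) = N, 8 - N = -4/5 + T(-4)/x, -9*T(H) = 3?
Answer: -231125/2601 ≈ -88.860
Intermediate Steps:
x = 20 (x = 4*5 = 20)
T(H) = -⅓ (T(H) = -⅑*3 = -⅓)
N = 529/60 (N = 8 - (-4/5 - ⅓/20) = 8 - (-4*⅕ - ⅓*1/20) = 8 - (-⅘ - 1/60) = 8 - 1*(-49/60) = 8 + 49/60 = 529/60 ≈ 8.8167)
v(U) = 529/60
l(J, q) = 289*J/60 (l(J, q) = (-4 + 529/60)*J = 289*J/60)
215²/l(-108, 288) = 215²/(((289/60)*(-108))) = 46225/(-2601/5) = 46225*(-5/2601) = -231125/2601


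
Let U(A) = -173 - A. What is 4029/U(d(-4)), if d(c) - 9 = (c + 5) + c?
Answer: -4029/179 ≈ -22.508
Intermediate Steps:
d(c) = 14 + 2*c (d(c) = 9 + ((c + 5) + c) = 9 + ((5 + c) + c) = 9 + (5 + 2*c) = 14 + 2*c)
4029/U(d(-4)) = 4029/(-173 - (14 + 2*(-4))) = 4029/(-173 - (14 - 8)) = 4029/(-173 - 1*6) = 4029/(-173 - 6) = 4029/(-179) = 4029*(-1/179) = -4029/179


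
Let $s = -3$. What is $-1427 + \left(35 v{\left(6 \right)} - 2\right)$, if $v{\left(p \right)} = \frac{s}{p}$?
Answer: $- \frac{2893}{2} \approx -1446.5$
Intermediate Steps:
$v{\left(p \right)} = - \frac{3}{p}$
$-1427 + \left(35 v{\left(6 \right)} - 2\right) = -1427 + \left(35 \left(- \frac{3}{6}\right) - 2\right) = -1427 + \left(35 \left(\left(-3\right) \frac{1}{6}\right) - 2\right) = -1427 + \left(35 \left(- \frac{1}{2}\right) - 2\right) = -1427 - \frac{39}{2} = - \frac{2893}{2}$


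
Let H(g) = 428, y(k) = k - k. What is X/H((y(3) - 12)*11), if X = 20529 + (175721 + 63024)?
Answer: 129637/214 ≈ 605.78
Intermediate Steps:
y(k) = 0
X = 259274 (X = 20529 + 238745 = 259274)
X/H((y(3) - 12)*11) = 259274/428 = 259274*(1/428) = 129637/214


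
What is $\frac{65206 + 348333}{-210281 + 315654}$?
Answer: $\frac{413539}{105373} \approx 3.9245$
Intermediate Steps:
$\frac{65206 + 348333}{-210281 + 315654} = \frac{413539}{105373}$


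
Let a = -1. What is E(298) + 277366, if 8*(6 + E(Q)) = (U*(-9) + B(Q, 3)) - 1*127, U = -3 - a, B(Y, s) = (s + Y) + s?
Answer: 2219075/8 ≈ 2.7738e+5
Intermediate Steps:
B(Y, s) = Y + 2*s (B(Y, s) = (Y + s) + s = Y + 2*s)
U = -2 (U = -3 - 1*(-1) = -3 + 1 = -2)
E(Q) = -151/8 + Q/8 (E(Q) = -6 + ((-2*(-9) + (Q + 2*3)) - 1*127)/8 = -6 + ((18 + (Q + 6)) - 127)/8 = -6 + ((18 + (6 + Q)) - 127)/8 = -6 + ((24 + Q) - 127)/8 = -6 + (-103 + Q)/8 = -6 + (-103/8 + Q/8) = -151/8 + Q/8)
E(298) + 277366 = (-151/8 + (⅛)*298) + 277366 = (-151/8 + 149/4) + 277366 = 147/8 + 277366 = 2219075/8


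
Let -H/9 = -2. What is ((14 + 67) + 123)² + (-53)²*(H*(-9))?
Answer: -413442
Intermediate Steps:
H = 18 (H = -9*(-2) = 18)
((14 + 67) + 123)² + (-53)²*(H*(-9)) = ((14 + 67) + 123)² + (-53)²*(18*(-9)) = (81 + 123)² + 2809*(-162) = 204² - 455058 = 41616 - 455058 = -413442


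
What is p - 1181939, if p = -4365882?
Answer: -5547821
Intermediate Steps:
p - 1181939 = -4365882 - 1181939 = -5547821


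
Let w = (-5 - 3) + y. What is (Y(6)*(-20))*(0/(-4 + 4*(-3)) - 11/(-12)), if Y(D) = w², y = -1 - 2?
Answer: -6655/3 ≈ -2218.3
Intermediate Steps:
y = -3
w = -11 (w = (-5 - 3) - 3 = -8 - 3 = -11)
Y(D) = 121 (Y(D) = (-11)² = 121)
(Y(6)*(-20))*(0/(-4 + 4*(-3)) - 11/(-12)) = (121*(-20))*(0/(-4 + 4*(-3)) - 11/(-12)) = -2420*(0/(-4 - 12) - 11*(-1/12)) = -2420*(0/(-16) + 11/12) = -2420*(0*(-1/16) + 11/12) = -2420*(0 + 11/12) = -2420*11/12 = -6655/3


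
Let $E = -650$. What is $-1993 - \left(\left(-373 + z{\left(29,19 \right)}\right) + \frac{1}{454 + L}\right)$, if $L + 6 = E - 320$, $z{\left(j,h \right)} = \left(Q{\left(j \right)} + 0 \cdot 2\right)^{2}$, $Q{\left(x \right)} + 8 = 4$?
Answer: $- \frac{853991}{522} \approx -1636.0$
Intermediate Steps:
$Q{\left(x \right)} = -4$ ($Q{\left(x \right)} = -8 + 4 = -4$)
$z{\left(j,h \right)} = 16$ ($z{\left(j,h \right)} = \left(-4 + 0 \cdot 2\right)^{2} = \left(-4 + 0\right)^{2} = \left(-4\right)^{2} = 16$)
$L = -976$ ($L = -6 - 970 = -976$)
$-1993 - \left(\left(-373 + z{\left(29,19 \right)}\right) + \frac{1}{454 + L}\right) = -1993 - \left(\left(-373 + 16\right) + \frac{1}{454 - 976}\right) = -1993 - \left(-357 + \frac{1}{-522}\right) = -1993 - \left(-357 - \frac{1}{522}\right) = -1993 - - \frac{186355}{522} = -1993 + \frac{186355}{522} = - \frac{853991}{522}$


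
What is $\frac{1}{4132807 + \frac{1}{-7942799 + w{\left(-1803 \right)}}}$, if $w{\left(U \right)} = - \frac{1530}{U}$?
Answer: $\frac{4773621689}{19728457131650422} \approx 2.4197 \cdot 10^{-7}$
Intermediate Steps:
$\frac{1}{4132807 + \frac{1}{-7942799 + w{\left(-1803 \right)}}} = \frac{1}{4132807 + \frac{1}{-7942799 - \frac{1530}{-1803}}} = \frac{1}{4132807 + \frac{1}{-7942799 - - \frac{510}{601}}} = \frac{1}{4132807 + \frac{1}{-7942799 + \frac{510}{601}}} = \frac{1}{4132807 + \frac{1}{- \frac{4773621689}{601}}} = \frac{1}{4132807 - \frac{601}{4773621689}} = \frac{1}{\frac{19728457131650422}{4773621689}} = \frac{4773621689}{19728457131650422}$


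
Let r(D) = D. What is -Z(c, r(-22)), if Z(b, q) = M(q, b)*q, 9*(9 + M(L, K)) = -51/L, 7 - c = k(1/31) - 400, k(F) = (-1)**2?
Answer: -577/3 ≈ -192.33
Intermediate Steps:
k(F) = 1
c = 406 (c = 7 - (1 - 400) = 7 - 1*(-399) = 7 + 399 = 406)
M(L, K) = -9 - 17/(3*L) (M(L, K) = -9 + (-51/L)/9 = -9 - 17/(3*L))
Z(b, q) = q*(-9 - 17/(3*q)) (Z(b, q) = (-9 - 17/(3*q))*q = q*(-9 - 17/(3*q)))
-Z(c, r(-22)) = -(-17/3 - 9*(-22)) = -(-17/3 + 198) = -1*577/3 = -577/3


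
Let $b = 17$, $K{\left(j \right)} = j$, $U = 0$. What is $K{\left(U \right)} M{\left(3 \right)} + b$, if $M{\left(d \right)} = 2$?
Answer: $17$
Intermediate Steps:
$K{\left(U \right)} M{\left(3 \right)} + b = 0 \cdot 2 + 17 = 0 + 17 = 17$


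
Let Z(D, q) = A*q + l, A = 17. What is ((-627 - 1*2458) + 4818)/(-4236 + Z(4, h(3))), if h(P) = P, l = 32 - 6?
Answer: -1733/4159 ≈ -0.41669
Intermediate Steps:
l = 26
Z(D, q) = 26 + 17*q (Z(D, q) = 17*q + 26 = 26 + 17*q)
((-627 - 1*2458) + 4818)/(-4236 + Z(4, h(3))) = ((-627 - 1*2458) + 4818)/(-4236 + (26 + 17*3)) = ((-627 - 2458) + 4818)/(-4236 + (26 + 51)) = (-3085 + 4818)/(-4236 + 77) = 1733/(-4159) = 1733*(-1/4159) = -1733/4159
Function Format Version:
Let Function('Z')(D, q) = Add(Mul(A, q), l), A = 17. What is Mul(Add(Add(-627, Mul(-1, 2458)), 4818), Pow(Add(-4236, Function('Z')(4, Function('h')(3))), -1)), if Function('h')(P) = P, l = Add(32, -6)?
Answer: Rational(-1733, 4159) ≈ -0.41669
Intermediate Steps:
l = 26
Function('Z')(D, q) = Add(26, Mul(17, q)) (Function('Z')(D, q) = Add(Mul(17, q), 26) = Add(26, Mul(17, q)))
Mul(Add(Add(-627, Mul(-1, 2458)), 4818), Pow(Add(-4236, Function('Z')(4, Function('h')(3))), -1)) = Mul(Add(Add(-627, Mul(-1, 2458)), 4818), Pow(Add(-4236, Add(26, Mul(17, 3))), -1)) = Mul(Add(Add(-627, -2458), 4818), Pow(Add(-4236, Add(26, 51)), -1)) = Mul(Add(-3085, 4818), Pow(Add(-4236, 77), -1)) = Mul(1733, Pow(-4159, -1)) = Mul(1733, Rational(-1, 4159)) = Rational(-1733, 4159)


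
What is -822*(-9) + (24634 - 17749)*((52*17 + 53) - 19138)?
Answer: -125306487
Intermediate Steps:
-822*(-9) + (24634 - 17749)*((52*17 + 53) - 19138) = 7398 + 6885*((884 + 53) - 19138) = 7398 + 6885*(937 - 19138) = 7398 + 6885*(-18201) = 7398 - 125313885 = -125306487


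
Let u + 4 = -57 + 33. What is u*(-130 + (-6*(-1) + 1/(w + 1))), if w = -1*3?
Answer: 3486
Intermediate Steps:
u = -28 (u = -4 + (-57 + 33) = -4 - 24 = -28)
w = -3
u*(-130 + (-6*(-1) + 1/(w + 1))) = -28*(-130 + (-6*(-1) + 1/(-3 + 1))) = -28*(-130 + (6 + 1/(-2))) = -28*(-130 + (6 - ½)) = -28*(-130 + 11/2) = -28*(-249/2) = 3486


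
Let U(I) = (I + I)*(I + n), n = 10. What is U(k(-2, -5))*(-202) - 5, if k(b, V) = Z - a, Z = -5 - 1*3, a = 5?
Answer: -15761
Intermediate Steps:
Z = -8 (Z = -5 - 3 = -8)
k(b, V) = -13 (k(b, V) = -8 - 1*5 = -8 - 5 = -13)
U(I) = 2*I*(10 + I) (U(I) = (I + I)*(I + 10) = (2*I)*(10 + I) = 2*I*(10 + I))
U(k(-2, -5))*(-202) - 5 = (2*(-13)*(10 - 13))*(-202) - 5 = (2*(-13)*(-3))*(-202) - 5 = 78*(-202) - 5 = -15756 - 5 = -15761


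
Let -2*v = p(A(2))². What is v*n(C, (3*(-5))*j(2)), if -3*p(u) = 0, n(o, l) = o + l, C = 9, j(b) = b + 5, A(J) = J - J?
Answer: 0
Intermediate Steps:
A(J) = 0
j(b) = 5 + b
n(o, l) = l + o
p(u) = 0 (p(u) = -⅓*0 = 0)
v = 0 (v = -½*0² = -½*0 = 0)
v*n(C, (3*(-5))*j(2)) = 0*((3*(-5))*(5 + 2) + 9) = 0*(-15*7 + 9) = 0*(-105 + 9) = 0*(-96) = 0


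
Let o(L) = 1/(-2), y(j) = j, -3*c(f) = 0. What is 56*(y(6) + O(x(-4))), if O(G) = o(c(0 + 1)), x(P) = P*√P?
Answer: 308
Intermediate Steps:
c(f) = 0 (c(f) = -⅓*0 = 0)
o(L) = -½
x(P) = P^(3/2)
O(G) = -½
56*(y(6) + O(x(-4))) = 56*(6 - ½) = 56*(11/2) = 308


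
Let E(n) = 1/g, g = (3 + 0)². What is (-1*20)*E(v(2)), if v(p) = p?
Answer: -20/9 ≈ -2.2222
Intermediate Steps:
g = 9 (g = 3² = 9)
E(n) = ⅑ (E(n) = 1/9 = ⅑)
(-1*20)*E(v(2)) = -1*20*(⅑) = -20*⅑ = -20/9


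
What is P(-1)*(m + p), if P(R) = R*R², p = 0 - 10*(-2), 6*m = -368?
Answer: 124/3 ≈ 41.333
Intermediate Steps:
m = -184/3 (m = (⅙)*(-368) = -184/3 ≈ -61.333)
p = 20 (p = 0 + 20 = 20)
P(R) = R³
P(-1)*(m + p) = (-1)³*(-184/3 + 20) = -1*(-124/3) = 124/3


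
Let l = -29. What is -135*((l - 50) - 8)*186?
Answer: 2184570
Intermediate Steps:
-135*((l - 50) - 8)*186 = -135*((-29 - 50) - 8)*186 = -135*(-79 - 8)*186 = -135*(-87)*186 = 11745*186 = 2184570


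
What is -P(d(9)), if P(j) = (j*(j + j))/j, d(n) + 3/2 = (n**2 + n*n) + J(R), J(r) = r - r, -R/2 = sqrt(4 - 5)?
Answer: -321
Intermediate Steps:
R = -2*I (R = -2*sqrt(4 - 5) = -2*I ≈ -2.0*I)
J(r) = 0
d(n) = -3/2 + 2*n**2 (d(n) = -3/2 + ((n**2 + n*n) + 0) = -3/2 + ((n**2 + n**2) + 0) = -3/2 + (2*n**2 + 0) = -3/2 + 2*n**2)
P(j) = 2*j (P(j) = (j*(2*j))/j = (2*j**2)/j = 2*j)
-P(d(9)) = -2*(-3/2 + 2*9**2) = -2*(-3/2 + 2*81) = -2*(-3/2 + 162) = -2*321/2 = -1*321 = -321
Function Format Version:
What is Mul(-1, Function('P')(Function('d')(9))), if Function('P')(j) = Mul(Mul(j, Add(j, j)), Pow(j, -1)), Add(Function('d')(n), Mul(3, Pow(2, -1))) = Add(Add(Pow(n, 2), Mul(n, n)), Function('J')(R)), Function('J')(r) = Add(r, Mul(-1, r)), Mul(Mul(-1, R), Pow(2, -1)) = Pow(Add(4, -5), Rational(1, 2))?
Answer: -321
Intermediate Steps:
R = Mul(-2, I) (R = Mul(-2, Pow(Add(4, -5), Rational(1, 2))) = Mul(-2, Pow(-1, Rational(1, 2))) = Mul(-2, I) ≈ Mul(-2.0000, I))
Function('J')(r) = 0
Function('d')(n) = Add(Rational(-3, 2), Mul(2, Pow(n, 2))) (Function('d')(n) = Add(Rational(-3, 2), Add(Add(Pow(n, 2), Mul(n, n)), 0)) = Add(Rational(-3, 2), Add(Add(Pow(n, 2), Pow(n, 2)), 0)) = Add(Rational(-3, 2), Add(Mul(2, Pow(n, 2)), 0)) = Add(Rational(-3, 2), Mul(2, Pow(n, 2))))
Function('P')(j) = Mul(2, j) (Function('P')(j) = Mul(Mul(j, Mul(2, j)), Pow(j, -1)) = Mul(Mul(2, Pow(j, 2)), Pow(j, -1)) = Mul(2, j))
Mul(-1, Function('P')(Function('d')(9))) = Mul(-1, Mul(2, Add(Rational(-3, 2), Mul(2, Pow(9, 2))))) = Mul(-1, Mul(2, Add(Rational(-3, 2), Mul(2, 81)))) = Mul(-1, Mul(2, Add(Rational(-3, 2), 162))) = Mul(-1, Mul(2, Rational(321, 2))) = Mul(-1, 321) = -321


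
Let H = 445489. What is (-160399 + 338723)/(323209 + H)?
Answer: 89162/384349 ≈ 0.23198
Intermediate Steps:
(-160399 + 338723)/(323209 + H) = (-160399 + 338723)/(323209 + 445489) = 178324/768698 = 178324*(1/768698) = 89162/384349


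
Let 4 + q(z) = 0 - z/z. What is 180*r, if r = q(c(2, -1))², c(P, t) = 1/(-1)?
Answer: 4500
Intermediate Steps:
c(P, t) = -1
q(z) = -5 (q(z) = -4 + (0 - z/z) = -4 + (0 - 1*1) = -4 + (0 - 1) = -4 - 1 = -5)
r = 25 (r = (-5)² = 25)
180*r = 180*25 = 4500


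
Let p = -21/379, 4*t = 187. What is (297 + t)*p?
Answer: -28875/1516 ≈ -19.047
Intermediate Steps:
t = 187/4 (t = (¼)*187 = 187/4 ≈ 46.750)
p = -21/379 (p = -21*1/379 = -21/379 ≈ -0.055409)
(297 + t)*p = (297 + 187/4)*(-21/379) = (1375/4)*(-21/379) = -28875/1516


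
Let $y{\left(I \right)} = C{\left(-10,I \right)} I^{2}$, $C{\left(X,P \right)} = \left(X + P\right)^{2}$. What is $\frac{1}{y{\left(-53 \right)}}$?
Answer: $\frac{1}{11148921} \approx 8.9695 \cdot 10^{-8}$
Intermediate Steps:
$C{\left(X,P \right)} = \left(P + X\right)^{2}$
$y{\left(I \right)} = I^{2} \left(-10 + I\right)^{2}$ ($y{\left(I \right)} = \left(I - 10\right)^{2} I^{2} = \left(-10 + I\right)^{2} I^{2} = I^{2} \left(-10 + I\right)^{2}$)
$\frac{1}{y{\left(-53 \right)}} = \frac{1}{\left(-53\right)^{2} \left(-10 - 53\right)^{2}} = \frac{1}{2809 \left(-63\right)^{2}} = \frac{1}{2809 \cdot 3969} = \frac{1}{11148921}$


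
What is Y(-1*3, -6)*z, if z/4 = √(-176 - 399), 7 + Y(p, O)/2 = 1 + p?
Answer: -360*I*√23 ≈ -1726.5*I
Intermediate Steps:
Y(p, O) = -12 + 2*p (Y(p, O) = -14 + 2*(1 + p) = -14 + (2 + 2*p) = -12 + 2*p)
z = 20*I*√23 (z = 4*√(-176 - 399) = 4*√(-575) = 4*(5*I*√23) = 20*I*√23 ≈ 95.917*I)
Y(-1*3, -6)*z = (-12 + 2*(-1*3))*(20*I*√23) = (-12 + 2*(-3))*(20*I*√23) = (-12 - 6)*(20*I*√23) = -360*I*√23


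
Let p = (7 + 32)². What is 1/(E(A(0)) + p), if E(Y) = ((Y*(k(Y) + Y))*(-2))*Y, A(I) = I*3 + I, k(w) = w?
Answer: 1/1521 ≈ 0.00065746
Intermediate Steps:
A(I) = 4*I (A(I) = 3*I + I = 4*I)
p = 1521 (p = 39² = 1521)
E(Y) = -4*Y³ (E(Y) = ((Y*(Y + Y))*(-2))*Y = ((Y*(2*Y))*(-2))*Y = ((2*Y²)*(-2))*Y = (-4*Y²)*Y = -4*Y³)
1/(E(A(0)) + p) = 1/(-4*(4*0)³ + 1521) = 1/(-4*0³ + 1521) = 1/(-4*0 + 1521) = 1/(0 + 1521) = 1/1521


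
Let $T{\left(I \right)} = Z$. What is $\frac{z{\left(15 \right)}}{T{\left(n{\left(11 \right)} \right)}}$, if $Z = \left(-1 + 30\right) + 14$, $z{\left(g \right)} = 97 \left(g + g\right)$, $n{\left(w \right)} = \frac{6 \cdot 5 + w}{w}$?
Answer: $\frac{2910}{43} \approx 67.674$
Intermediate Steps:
$n{\left(w \right)} = \frac{30 + w}{w}$
$z{\left(g \right)} = 194 g$ ($z{\left(g \right)} = 97 \cdot 2 g = 194 g$)
$Z = 43$ ($Z = 29 + 14 = 43$)
$T{\left(I \right)} = 43$
$\frac{z{\left(15 \right)}}{T{\left(n{\left(11 \right)} \right)}} = \frac{194 \cdot 15}{43} = 2910 \cdot \frac{1}{43} = \frac{2910}{43}$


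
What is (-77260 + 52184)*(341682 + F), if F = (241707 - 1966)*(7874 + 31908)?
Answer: -239167820178944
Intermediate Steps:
F = 9537376462 (F = 239741*39782 = 9537376462)
(-77260 + 52184)*(341682 + F) = (-77260 + 52184)*(341682 + 9537376462) = -25076*9537718144 = -239167820178944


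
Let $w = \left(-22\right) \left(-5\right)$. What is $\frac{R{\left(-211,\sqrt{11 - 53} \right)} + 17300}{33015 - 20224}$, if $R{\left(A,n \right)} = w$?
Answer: $\frac{17410}{12791} \approx 1.3611$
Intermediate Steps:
$w = 110$
$R{\left(A,n \right)} = 110$
$\frac{R{\left(-211,\sqrt{11 - 53} \right)} + 17300}{33015 - 20224} = \frac{110 + 17300}{33015 - 20224} = \frac{17410}{12791}$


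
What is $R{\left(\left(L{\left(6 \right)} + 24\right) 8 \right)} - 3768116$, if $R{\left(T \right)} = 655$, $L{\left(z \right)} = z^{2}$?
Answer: $-3767461$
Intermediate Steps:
$R{\left(\left(L{\left(6 \right)} + 24\right) 8 \right)} - 3768116 = 655 - 3768116 = -3767461$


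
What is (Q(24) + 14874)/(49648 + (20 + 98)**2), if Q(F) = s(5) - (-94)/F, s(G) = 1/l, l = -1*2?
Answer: 178529/762864 ≈ 0.23402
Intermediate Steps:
l = -2
s(G) = -1/2 (s(G) = 1/(-2) = -1/2)
Q(F) = -1/2 + 94/F (Q(F) = -1/2 - (-94)/F = -1/2 + 94/F)
(Q(24) + 14874)/(49648 + (20 + 98)**2) = ((1/2)*(188 - 1*24)/24 + 14874)/(49648 + (20 + 98)**2) = ((1/2)*(1/24)*(188 - 24) + 14874)/(49648 + 118**2) = ((1/2)*(1/24)*164 + 14874)/(49648 + 13924) = (41/12 + 14874)/63572 = (178529/12)*(1/63572) = 178529/762864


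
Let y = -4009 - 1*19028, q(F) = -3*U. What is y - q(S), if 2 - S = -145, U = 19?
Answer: -22980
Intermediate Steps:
S = 147 (S = 2 - 1*(-145) = 2 + 145 = 147)
q(F) = -57 (q(F) = -3*19 = -57)
y = -23037 (y = -4009 - 19028 = -23037)
y - q(S) = -23037 - 1*(-57) = -23037 + 57 = -22980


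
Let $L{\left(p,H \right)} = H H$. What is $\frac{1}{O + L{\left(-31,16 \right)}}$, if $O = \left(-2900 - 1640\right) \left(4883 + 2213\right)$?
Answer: $- \frac{1}{32215584} \approx -3.1041 \cdot 10^{-8}$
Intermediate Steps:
$L{\left(p,H \right)} = H^{2}$
$O = -32215840$ ($O = \left(-4540\right) 7096 = -32215840$)
$\frac{1}{O + L{\left(-31,16 \right)}} = \frac{1}{-32215840 + 16^{2}} = \frac{1}{-32215840 + 256} = \frac{1}{-32215584} = - \frac{1}{32215584}$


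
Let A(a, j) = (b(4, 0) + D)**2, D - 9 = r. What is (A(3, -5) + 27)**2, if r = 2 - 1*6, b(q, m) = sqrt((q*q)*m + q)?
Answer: 5776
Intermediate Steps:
b(q, m) = sqrt(q + m*q**2) (b(q, m) = sqrt(q**2*m + q) = sqrt(m*q**2 + q) = sqrt(q + m*q**2))
r = -4 (r = 2 - 6 = -4)
D = 5 (D = 9 - 4 = 5)
A(a, j) = 49 (A(a, j) = (sqrt(4*(1 + 0*4)) + 5)**2 = (sqrt(4*(1 + 0)) + 5)**2 = (sqrt(4*1) + 5)**2 = (sqrt(4) + 5)**2 = (2 + 5)**2 = 7**2 = 49)
(A(3, -5) + 27)**2 = (49 + 27)**2 = 76**2 = 5776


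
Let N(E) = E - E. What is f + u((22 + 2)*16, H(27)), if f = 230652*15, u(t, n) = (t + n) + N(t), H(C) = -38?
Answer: 3460126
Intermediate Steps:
N(E) = 0
u(t, n) = n + t (u(t, n) = (t + n) + 0 = (n + t) + 0 = n + t)
f = 3459780
f + u((22 + 2)*16, H(27)) = 3459780 + (-38 + (22 + 2)*16) = 3459780 + (-38 + 24*16) = 3459780 + (-38 + 384) = 3459780 + 346 = 3460126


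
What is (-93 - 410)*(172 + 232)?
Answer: -203212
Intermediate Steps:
(-93 - 410)*(172 + 232) = -503*404 = -203212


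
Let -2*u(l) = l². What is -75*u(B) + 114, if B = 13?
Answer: 12903/2 ≈ 6451.5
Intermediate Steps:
u(l) = -l²/2
-75*u(B) + 114 = -(-75)*13²/2 + 114 = -(-75)*169/2 + 114 = -75*(-169/2) + 114 = 12675/2 + 114 = 12903/2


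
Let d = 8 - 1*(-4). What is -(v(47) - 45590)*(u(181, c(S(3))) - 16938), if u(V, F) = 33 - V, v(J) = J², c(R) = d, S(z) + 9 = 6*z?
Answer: -741207766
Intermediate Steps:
S(z) = -9 + 6*z
d = 12 (d = 8 + 4 = 12)
c(R) = 12
-(v(47) - 45590)*(u(181, c(S(3))) - 16938) = -(47² - 45590)*((33 - 1*181) - 16938) = -(2209 - 45590)*((33 - 181) - 16938) = -(-43381)*(-148 - 16938) = -(-43381)*(-17086) = -1*741207766 = -741207766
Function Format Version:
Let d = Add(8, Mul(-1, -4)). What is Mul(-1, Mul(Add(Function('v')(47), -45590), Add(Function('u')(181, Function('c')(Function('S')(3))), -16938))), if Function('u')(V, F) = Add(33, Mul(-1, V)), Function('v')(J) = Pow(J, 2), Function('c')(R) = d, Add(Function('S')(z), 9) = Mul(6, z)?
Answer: -741207766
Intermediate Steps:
Function('S')(z) = Add(-9, Mul(6, z))
d = 12 (d = Add(8, 4) = 12)
Function('c')(R) = 12
Mul(-1, Mul(Add(Function('v')(47), -45590), Add(Function('u')(181, Function('c')(Function('S')(3))), -16938))) = Mul(-1, Mul(Add(Pow(47, 2), -45590), Add(Add(33, Mul(-1, 181)), -16938))) = Mul(-1, Mul(Add(2209, -45590), Add(Add(33, -181), -16938))) = Mul(-1, Mul(-43381, Add(-148, -16938))) = Mul(-1, Mul(-43381, -17086)) = Mul(-1, 741207766) = -741207766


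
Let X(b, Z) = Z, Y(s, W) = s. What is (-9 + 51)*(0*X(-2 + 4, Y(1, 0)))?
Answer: 0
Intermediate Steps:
(-9 + 51)*(0*X(-2 + 4, Y(1, 0))) = (-9 + 51)*(0*1) = 42*0 = 0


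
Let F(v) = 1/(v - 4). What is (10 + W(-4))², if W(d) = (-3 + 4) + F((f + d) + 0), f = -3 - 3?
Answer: 23409/196 ≈ 119.43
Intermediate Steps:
f = -6
F(v) = 1/(-4 + v)
W(d) = 1 + 1/(-10 + d) (W(d) = (-3 + 4) + 1/(-4 + ((-6 + d) + 0)) = 1 + 1/(-4 + (-6 + d)) = 1 + 1/(-10 + d))
(10 + W(-4))² = (10 + (-9 - 4)/(-10 - 4))² = (10 - 13/(-14))² = (10 - 1/14*(-13))² = (10 + 13/14)² = (153/14)² = 23409/196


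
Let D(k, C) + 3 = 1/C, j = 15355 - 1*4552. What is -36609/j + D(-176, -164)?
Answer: -3776585/590564 ≈ -6.3949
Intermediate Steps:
j = 10803 (j = 15355 - 4552 = 10803)
D(k, C) = -3 + 1/C
-36609/j + D(-176, -164) = -36609/10803 + (-3 + 1/(-164)) = -36609*1/10803 + (-3 - 1/164) = -12203/3601 - 493/164 = -3776585/590564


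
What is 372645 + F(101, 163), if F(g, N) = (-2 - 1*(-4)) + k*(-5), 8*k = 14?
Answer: 1490553/4 ≈ 3.7264e+5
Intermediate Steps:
k = 7/4 (k = (⅛)*14 = 7/4 ≈ 1.7500)
F(g, N) = -27/4 (F(g, N) = (-2 - 1*(-4)) + (7/4)*(-5) = (-2 + 4) - 35/4 = 2 - 35/4 = -27/4)
372645 + F(101, 163) = 372645 - 27/4 = 1490553/4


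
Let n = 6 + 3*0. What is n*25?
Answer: 150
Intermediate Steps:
n = 6 (n = 6 + 0 = 6)
n*25 = 6*25 = 150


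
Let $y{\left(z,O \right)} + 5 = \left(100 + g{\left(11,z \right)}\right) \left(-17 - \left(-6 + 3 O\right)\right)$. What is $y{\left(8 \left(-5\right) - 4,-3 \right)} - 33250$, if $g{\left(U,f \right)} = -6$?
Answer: $-33443$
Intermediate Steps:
$y{\left(z,O \right)} = -1039 - 282 O$ ($y{\left(z,O \right)} = -5 + \left(100 - 6\right) \left(-17 - \left(-6 + 3 O\right)\right) = -5 + 94 \left(-17 - \left(-6 + 3 O\right)\right) = -5 + 94 \left(-11 - 3 O\right) = -5 - \left(1034 + 282 O\right) = -1039 - 282 O$)
$y{\left(8 \left(-5\right) - 4,-3 \right)} - 33250 = \left(-1039 - -846\right) - 33250 = \left(-1039 + 846\right) - 33250 = -193 - 33250 = -33443$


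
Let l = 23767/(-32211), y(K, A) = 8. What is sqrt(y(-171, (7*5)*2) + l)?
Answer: sqrt(837203259)/10737 ≈ 2.6948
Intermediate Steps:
l = -23767/32211 (l = 23767*(-1/32211) = -23767/32211 ≈ -0.73785)
sqrt(y(-171, (7*5)*2) + l) = sqrt(8 - 23767/32211) = sqrt(233921/32211) = sqrt(837203259)/10737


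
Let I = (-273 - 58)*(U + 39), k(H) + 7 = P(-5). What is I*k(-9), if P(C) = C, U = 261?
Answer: 1191600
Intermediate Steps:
k(H) = -12 (k(H) = -7 - 5 = -12)
I = -99300 (I = (-273 - 58)*(261 + 39) = -331*300 = -99300)
I*k(-9) = -99300*(-12) = 1191600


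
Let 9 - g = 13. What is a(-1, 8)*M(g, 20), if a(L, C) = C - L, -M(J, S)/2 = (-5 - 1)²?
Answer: -648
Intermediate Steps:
g = -4 (g = 9 - 1*13 = 9 - 13 = -4)
M(J, S) = -72 (M(J, S) = -2*(-5 - 1)² = -2*(-6)² = -2*36 = -72)
a(-1, 8)*M(g, 20) = (8 - 1*(-1))*(-72) = (8 + 1)*(-72) = 9*(-72) = -648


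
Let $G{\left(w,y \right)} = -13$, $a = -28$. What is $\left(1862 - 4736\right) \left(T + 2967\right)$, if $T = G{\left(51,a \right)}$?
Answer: $-8489796$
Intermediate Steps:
$T = -13$
$\left(1862 - 4736\right) \left(T + 2967\right) = \left(1862 - 4736\right) \left(-13 + 2967\right) = \left(-2874\right) 2954 = -8489796$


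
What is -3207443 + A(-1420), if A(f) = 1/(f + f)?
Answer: -9109138121/2840 ≈ -3.2074e+6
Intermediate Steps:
A(f) = 1/(2*f)
-3207443 + A(-1420) = -3207443 + (1/2)/(-1420) = -3207443 + (1/2)*(-1/1420) = -3207443 - 1/2840 = -9109138121/2840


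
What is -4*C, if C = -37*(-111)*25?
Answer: -410700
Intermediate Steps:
C = 102675 (C = 4107*25 = 102675)
-4*C = -4*102675 = -410700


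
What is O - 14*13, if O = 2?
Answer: -180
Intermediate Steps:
O - 14*13 = 2 - 14*13 = 2 - 182 = -180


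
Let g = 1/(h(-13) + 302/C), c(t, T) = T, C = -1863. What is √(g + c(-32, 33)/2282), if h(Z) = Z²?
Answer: √4374120017190/14648810 ≈ 0.14277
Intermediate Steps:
g = 1863/314545 (g = 1/((-13)² + 302/(-1863)) = 1/(169 + 302*(-1/1863)) = 1/(169 - 302/1863) = 1/(314545/1863) = 1863/314545 ≈ 0.0059228)
√(g + c(-32, 33)/2282) = √(1863/314545 + 33/2282) = √(298599/14648810) = √4374120017190/14648810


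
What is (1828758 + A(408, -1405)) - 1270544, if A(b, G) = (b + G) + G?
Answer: 555812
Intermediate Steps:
A(b, G) = b + 2*G (A(b, G) = (G + b) + G = b + 2*G)
(1828758 + A(408, -1405)) - 1270544 = (1828758 + (408 + 2*(-1405))) - 1270544 = (1828758 + (408 - 2810)) - 1270544 = (1828758 - 2402) - 1270544 = 1826356 - 1270544 = 555812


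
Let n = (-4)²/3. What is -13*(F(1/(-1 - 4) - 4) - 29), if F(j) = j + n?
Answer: 5434/15 ≈ 362.27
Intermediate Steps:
n = 16/3 (n = 16*(⅓) = 16/3 ≈ 5.3333)
F(j) = 16/3 + j (F(j) = j + 16/3 = 16/3 + j)
-13*(F(1/(-1 - 4) - 4) - 29) = -13*((16/3 + (1/(-1 - 4) - 4)) - 29) = -13*((16/3 + (1/(-5) - 4)) - 29) = -13*((16/3 + (-⅕ - 4)) - 29) = -13*((16/3 - 21/5) - 29) = -13*(17/15 - 29) = -13*(-418/15) = 5434/15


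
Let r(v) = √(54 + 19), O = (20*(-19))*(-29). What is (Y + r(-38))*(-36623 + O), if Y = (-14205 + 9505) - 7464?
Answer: 311434892 - 25603*√73 ≈ 3.1122e+8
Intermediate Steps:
O = 11020 (O = -380*(-29) = 11020)
r(v) = √73
Y = -12164 (Y = -4700 - 7464 = -12164)
(Y + r(-38))*(-36623 + O) = (-12164 + √73)*(-36623 + 11020) = (-12164 + √73)*(-25603) = 311434892 - 25603*√73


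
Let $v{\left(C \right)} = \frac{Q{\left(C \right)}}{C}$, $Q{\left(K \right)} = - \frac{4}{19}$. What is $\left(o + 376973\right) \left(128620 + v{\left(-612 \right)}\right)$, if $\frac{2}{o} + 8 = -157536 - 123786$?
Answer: $\frac{19826672572112814004}{408913155} \approx 4.8486 \cdot 10^{10}$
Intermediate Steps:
$o = - \frac{1}{140665}$ ($o = \frac{2}{-8 - 281322} = \frac{2}{-281330} = 2 \left(- \frac{1}{281330}\right) = - \frac{1}{140665} \approx -7.1091 \cdot 10^{-6}$)
$Q{\left(K \right)} = - \frac{4}{19}$ ($Q{\left(K \right)} = \left(-4\right) \frac{1}{19} = - \frac{4}{19}$)
$v{\left(C \right)} = - \frac{4}{19 C}$
$\left(o + 376973\right) \left(128620 + v{\left(-612 \right)}\right) = \left(- \frac{1}{140665} + 376973\right) \left(128620 - \frac{4}{19 \left(-612\right)}\right) = \frac{53026907044 \left(128620 - - \frac{1}{2907}\right)}{140665} = \frac{53026907044 \left(128620 + \frac{1}{2907}\right)}{140665} = \frac{53026907044}{140665} \cdot \frac{373898341}{2907} = \frac{19826672572112814004}{408913155}$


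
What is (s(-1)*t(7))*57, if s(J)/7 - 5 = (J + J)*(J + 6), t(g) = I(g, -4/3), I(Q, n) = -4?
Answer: 7980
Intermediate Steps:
t(g) = -4
s(J) = 35 + 14*J*(6 + J) (s(J) = 35 + 7*((J + J)*(J + 6)) = 35 + 7*((2*J)*(6 + J)) = 35 + 7*(2*J*(6 + J)) = 35 + 14*J*(6 + J))
(s(-1)*t(7))*57 = ((35 + 14*(-1)² + 84*(-1))*(-4))*57 = ((35 + 14*1 - 84)*(-4))*57 = ((35 + 14 - 84)*(-4))*57 = -35*(-4)*57 = 140*57 = 7980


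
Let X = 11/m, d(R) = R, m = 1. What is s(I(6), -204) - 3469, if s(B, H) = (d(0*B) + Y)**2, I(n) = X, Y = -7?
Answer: -3420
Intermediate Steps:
X = 11 (X = 11/1 = 11*1 = 11)
I(n) = 11
s(B, H) = 49 (s(B, H) = (0*B - 7)**2 = (0 - 7)**2 = (-7)**2 = 49)
s(I(6), -204) - 3469 = 49 - 3469 = -3420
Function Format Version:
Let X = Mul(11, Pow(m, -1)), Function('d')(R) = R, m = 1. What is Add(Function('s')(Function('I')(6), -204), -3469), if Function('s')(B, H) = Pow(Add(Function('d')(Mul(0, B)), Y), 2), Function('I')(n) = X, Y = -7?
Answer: -3420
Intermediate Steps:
X = 11 (X = Mul(11, Pow(1, -1)) = Mul(11, 1) = 11)
Function('I')(n) = 11
Function('s')(B, H) = 49 (Function('s')(B, H) = Pow(Add(Mul(0, B), -7), 2) = Pow(Add(0, -7), 2) = Pow(-7, 2) = 49)
Add(Function('s')(Function('I')(6), -204), -3469) = Add(49, -3469) = -3420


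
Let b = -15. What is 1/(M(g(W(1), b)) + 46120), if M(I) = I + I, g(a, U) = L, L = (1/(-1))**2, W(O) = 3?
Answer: 1/46122 ≈ 2.1682e-5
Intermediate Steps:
L = 1 (L = (-1)**2 = 1)
g(a, U) = 1
M(I) = 2*I
1/(M(g(W(1), b)) + 46120) = 1/(2*1 + 46120) = 1/(2 + 46120) = 1/46122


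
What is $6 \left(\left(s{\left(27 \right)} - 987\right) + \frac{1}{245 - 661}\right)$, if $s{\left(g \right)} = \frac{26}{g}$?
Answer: $- \frac{11075195}{1872} \approx -5916.2$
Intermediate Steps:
$6 \left(\left(s{\left(27 \right)} - 987\right) + \frac{1}{245 - 661}\right) = 6 \left(\left(\frac{26}{27} - 987\right) + \frac{1}{245 - 661}\right) = 6 \left(\left(26 \cdot \frac{1}{27} - 987\right) + \frac{1}{-416}\right) = 6 \left(\left(\frac{26}{27} - 987\right) - \frac{1}{416}\right) = 6 \left(- \frac{26623}{27} - \frac{1}{416}\right) = 6 \left(- \frac{11075195}{11232}\right) = - \frac{11075195}{1872}$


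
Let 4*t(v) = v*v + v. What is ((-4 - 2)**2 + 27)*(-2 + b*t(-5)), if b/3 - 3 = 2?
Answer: 4599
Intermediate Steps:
t(v) = v/4 + v**2/4 (t(v) = (v*v + v)/4 = (v**2 + v)/4 = (v + v**2)/4 = v/4 + v**2/4)
b = 15 (b = 9 + 3*2 = 9 + 6 = 15)
((-4 - 2)**2 + 27)*(-2 + b*t(-5)) = ((-4 - 2)**2 + 27)*(-2 + 15*((1/4)*(-5)*(1 - 5))) = ((-6)**2 + 27)*(-2 + 15*((1/4)*(-5)*(-4))) = (36 + 27)*(-2 + 15*5) = 63*(-2 + 75) = 63*73 = 4599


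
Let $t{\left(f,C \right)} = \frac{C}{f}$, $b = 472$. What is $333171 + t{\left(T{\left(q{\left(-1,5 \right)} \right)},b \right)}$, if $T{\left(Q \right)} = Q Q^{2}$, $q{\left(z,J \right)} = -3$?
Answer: $\frac{8995145}{27} \approx 3.3315 \cdot 10^{5}$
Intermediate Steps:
$T{\left(Q \right)} = Q^{3}$
$333171 + t{\left(T{\left(q{\left(-1,5 \right)} \right)},b \right)} = 333171 + \frac{472}{\left(-3\right)^{3}} = 333171 + \frac{472}{-27} = 333171 + 472 \left(- \frac{1}{27}\right) = 333171 - \frac{472}{27} = \frac{8995145}{27}$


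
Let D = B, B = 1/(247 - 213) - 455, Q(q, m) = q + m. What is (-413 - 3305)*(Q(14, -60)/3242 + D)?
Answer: 46616341629/27557 ≈ 1.6916e+6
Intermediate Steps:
Q(q, m) = m + q
B = -15469/34 (B = 1/34 - 455 = -15469/34 ≈ -454.97)
D = -15469/34 ≈ -454.97
(-413 - 3305)*(Q(14, -60)/3242 + D) = (-413 - 3305)*((-60 + 14)/3242 - 15469/34) = -3718*(-46*1/3242 - 15469/34) = -3718*(-23/1621 - 15469/34) = -3718*(-25076031/55114) = 46616341629/27557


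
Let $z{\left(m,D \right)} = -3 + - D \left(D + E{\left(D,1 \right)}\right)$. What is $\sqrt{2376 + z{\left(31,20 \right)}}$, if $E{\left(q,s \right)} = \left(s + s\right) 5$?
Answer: $3 \sqrt{197} \approx 42.107$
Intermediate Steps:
$E{\left(q,s \right)} = 10 s$ ($E{\left(q,s \right)} = 2 s 5 = 10 s$)
$z{\left(m,D \right)} = -3 - D \left(10 + D\right)$ ($z{\left(m,D \right)} = -3 + - D \left(D + 10 \cdot 1\right) = -3 + - D \left(D + 10\right) = -3 + - D \left(10 + D\right) = -3 - D \left(10 + D\right)$)
$\sqrt{2376 + z{\left(31,20 \right)}} = \sqrt{2376 - 603} = \sqrt{1773} = 3 \sqrt{197}$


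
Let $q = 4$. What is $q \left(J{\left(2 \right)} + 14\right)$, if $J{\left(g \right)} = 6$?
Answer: $80$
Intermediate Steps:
$q \left(J{\left(2 \right)} + 14\right) = 4 \left(6 + 14\right) = 4 \cdot 20 = 80$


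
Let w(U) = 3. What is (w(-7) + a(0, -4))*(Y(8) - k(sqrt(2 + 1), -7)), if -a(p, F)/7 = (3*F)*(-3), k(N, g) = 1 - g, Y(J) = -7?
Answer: 3735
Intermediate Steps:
a(p, F) = 63*F (a(p, F) = -7*3*F*(-3) = -(-63)*F = 63*F)
(w(-7) + a(0, -4))*(Y(8) - k(sqrt(2 + 1), -7)) = (3 + 63*(-4))*(-7 - (1 - 1*(-7))) = (3 - 252)*(-7 - (1 + 7)) = -249*(-7 - 1*8) = -249*(-7 - 8) = -249*(-15) = 3735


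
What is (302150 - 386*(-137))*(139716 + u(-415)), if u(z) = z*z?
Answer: 110749037112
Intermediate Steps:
u(z) = z²
(302150 - 386*(-137))*(139716 + u(-415)) = (302150 - 386*(-137))*(139716 + (-415)²) = (302150 + 52882)*(139716 + 172225) = 355032*311941 = 110749037112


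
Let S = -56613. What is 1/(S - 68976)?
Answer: -1/125589 ≈ -7.9625e-6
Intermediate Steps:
1/(S - 68976) = 1/(-56613 - 68976) = 1/(-125589) = -1/125589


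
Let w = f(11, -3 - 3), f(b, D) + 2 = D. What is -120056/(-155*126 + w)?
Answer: 60028/9769 ≈ 6.1447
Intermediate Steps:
f(b, D) = -2 + D
w = -8 (w = -2 + (-3 - 3) = -2 - 6 = -8)
-120056/(-155*126 + w) = -120056/(-155*126 - 8) = -120056/(-19530 - 8) = -120056/(-19538) = -120056*(-1/19538) = 60028/9769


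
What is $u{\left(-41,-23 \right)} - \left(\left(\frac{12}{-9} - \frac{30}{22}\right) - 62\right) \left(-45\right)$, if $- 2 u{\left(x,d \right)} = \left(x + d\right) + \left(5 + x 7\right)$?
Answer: $- \frac{30122}{11} \approx -2738.4$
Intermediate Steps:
$u{\left(x,d \right)} = - \frac{5}{2} - 4 x - \frac{d}{2}$ ($u{\left(x,d \right)} = - \frac{\left(x + d\right) + \left(5 + x 7\right)}{2} = - \frac{\left(d + x\right) + \left(5 + 7 x\right)}{2} = - \frac{5 + d + 8 x}{2} = - \frac{5}{2} - 4 x - \frac{d}{2}$)
$u{\left(-41,-23 \right)} - \left(\left(\frac{12}{-9} - \frac{30}{22}\right) - 62\right) \left(-45\right) = \left(- \frac{5}{2} - -164 - - \frac{23}{2}\right) - \left(\left(\frac{12}{-9} - \frac{30}{22}\right) - 62\right) \left(-45\right) = \left(- \frac{5}{2} + 164 + \frac{23}{2}\right) - \left(\left(12 \left(- \frac{1}{9}\right) - \frac{15}{11}\right) - 62\right) \left(-45\right) = 173 - \left(\left(- \frac{4}{3} - \frac{15}{11}\right) - 62\right) \left(-45\right) = 173 - \left(- \frac{89}{33} - 62\right) \left(-45\right) = 173 - \left(- \frac{2135}{33}\right) \left(-45\right) = 173 - \frac{32025}{11} = - \frac{30122}{11}$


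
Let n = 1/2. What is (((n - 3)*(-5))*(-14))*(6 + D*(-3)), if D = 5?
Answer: 1575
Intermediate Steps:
n = ½ ≈ 0.50000
(((n - 3)*(-5))*(-14))*(6 + D*(-3)) = (((½ - 3)*(-5))*(-14))*(6 + 5*(-3)) = (-5/2*(-5)*(-14))*(6 - 15) = ((25/2)*(-14))*(-9) = -175*(-9) = 1575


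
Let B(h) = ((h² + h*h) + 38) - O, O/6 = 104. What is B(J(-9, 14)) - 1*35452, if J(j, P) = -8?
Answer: -35910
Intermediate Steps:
O = 624 (O = 6*104 = 624)
B(h) = -586 + 2*h² (B(h) = ((h² + h*h) + 38) - 1*624 = ((h² + h²) + 38) - 624 = (2*h² + 38) - 624 = (38 + 2*h²) - 624 = -586 + 2*h²)
B(J(-9, 14)) - 1*35452 = (-586 + 2*(-8)²) - 1*35452 = (-586 + 2*64) - 35452 = (-586 + 128) - 35452 = -458 - 35452 = -35910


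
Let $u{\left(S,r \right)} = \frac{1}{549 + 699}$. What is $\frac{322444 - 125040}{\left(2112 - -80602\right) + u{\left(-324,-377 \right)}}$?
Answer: $\frac{246360192}{103227073} \approx 2.3866$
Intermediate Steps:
$u{\left(S,r \right)} = \frac{1}{1248}$
$\frac{322444 - 125040}{\left(2112 - -80602\right) + u{\left(-324,-377 \right)}} = \frac{322444 - 125040}{\left(2112 - -80602\right) + \frac{1}{1248}} = \frac{197404}{\left(2112 + 80602\right) + \frac{1}{1248}} = \frac{197404}{82714 + \frac{1}{1248}} = \frac{197404}{\frac{103227073}{1248}} = 197404 \cdot \frac{1248}{103227073} = \frac{246360192}{103227073}$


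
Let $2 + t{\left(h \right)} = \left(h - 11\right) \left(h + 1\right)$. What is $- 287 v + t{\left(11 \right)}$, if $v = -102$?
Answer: $29272$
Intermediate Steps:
$t{\left(h \right)} = -2 + \left(1 + h\right) \left(-11 + h\right)$ ($t{\left(h \right)} = -2 + \left(h - 11\right) \left(h + 1\right) = -2 + \left(-11 + h\right) \left(1 + h\right) = -2 + \left(1 + h\right) \left(-11 + h\right)$)
$- 287 v + t{\left(11 \right)} = \left(-287\right) \left(-102\right) - \left(123 - 121\right) = 29274 - 2 = 29272$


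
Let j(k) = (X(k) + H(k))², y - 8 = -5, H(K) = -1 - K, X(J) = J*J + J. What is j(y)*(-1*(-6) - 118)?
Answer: -7168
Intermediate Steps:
X(J) = J + J² (X(J) = J² + J = J + J²)
y = 3 (y = 8 - 5 = 3)
j(k) = (-1 - k + k*(1 + k))² (j(k) = (k*(1 + k) + (-1 - k))² = (-1 - k + k*(1 + k))²)
j(y)*(-1*(-6) - 118) = (1 - 1*3²)²*(-1*(-6) - 118) = (1 - 1*9)²*(6 - 118) = (1 - 9)²*(-112) = (-8)²*(-112) = 64*(-112) = -7168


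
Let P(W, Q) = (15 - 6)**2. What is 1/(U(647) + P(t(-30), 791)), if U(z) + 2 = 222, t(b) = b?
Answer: 1/301 ≈ 0.0033223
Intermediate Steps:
P(W, Q) = 81 (P(W, Q) = 9**2 = 81)
U(z) = 220 (U(z) = -2 + 222 = 220)
1/(U(647) + P(t(-30), 791)) = 1/(220 + 81) = 1/301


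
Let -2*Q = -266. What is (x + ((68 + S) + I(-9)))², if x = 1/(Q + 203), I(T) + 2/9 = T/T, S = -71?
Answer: 5004169/1016064 ≈ 4.9250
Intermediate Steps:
Q = 133 (Q = -½*(-266) = 133)
I(T) = 7/9 (I(T) = -2/9 + T/T = -2/9 + 1 = 7/9)
x = 1/336 (x = 1/(133 + 203) = 1/336 ≈ 0.0029762)
(x + ((68 + S) + I(-9)))² = (1/336 + ((68 - 71) + 7/9))² = (1/336 + (-3 + 7/9))² = (1/336 - 20/9)² = (-2237/1008)² = 5004169/1016064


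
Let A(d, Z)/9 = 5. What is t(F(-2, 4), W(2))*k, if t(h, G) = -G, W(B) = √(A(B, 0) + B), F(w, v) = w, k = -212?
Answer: 212*√47 ≈ 1453.4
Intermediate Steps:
A(d, Z) = 45 (A(d, Z) = 9*5 = 45)
W(B) = √(45 + B)
t(F(-2, 4), W(2))*k = -√(45 + 2)*(-212) = -√47*(-212) = 212*√47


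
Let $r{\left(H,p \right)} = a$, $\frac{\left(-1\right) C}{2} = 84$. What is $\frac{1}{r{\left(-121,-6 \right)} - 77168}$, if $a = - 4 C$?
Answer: $- \frac{1}{76496} \approx -1.3073 \cdot 10^{-5}$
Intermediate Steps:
$C = -168$ ($C = \left(-2\right) 84 = -168$)
$a = 672$ ($a = \left(-4\right) \left(-168\right) = 672$)
$r{\left(H,p \right)} = 672$
$\frac{1}{r{\left(-121,-6 \right)} - 77168} = \frac{1}{672 - 77168} = \frac{1}{-76496} = - \frac{1}{76496}$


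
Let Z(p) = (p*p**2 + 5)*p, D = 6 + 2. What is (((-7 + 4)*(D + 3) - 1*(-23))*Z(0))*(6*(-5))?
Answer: 0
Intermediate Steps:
D = 8
Z(p) = p*(5 + p**3) (Z(p) = (p**3 + 5)*p = (5 + p**3)*p = p*(5 + p**3))
(((-7 + 4)*(D + 3) - 1*(-23))*Z(0))*(6*(-5)) = (((-7 + 4)*(8 + 3) - 1*(-23))*(0*(5 + 0**3)))*(6*(-5)) = ((-3*11 + 23)*(0*(5 + 0)))*(-30) = ((-33 + 23)*(0*5))*(-30) = -10*0*(-30) = 0*(-30) = 0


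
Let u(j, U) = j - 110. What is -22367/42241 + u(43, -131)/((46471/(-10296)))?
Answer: 28099776655/1962981511 ≈ 14.315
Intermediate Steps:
u(j, U) = -110 + j
-22367/42241 + u(43, -131)/((46471/(-10296))) = -22367/42241 + (-110 + 43)/((46471/(-10296))) = -22367*1/42241 - 67/(46471*(-1/10296)) = -22367/42241 - 67/(-46471/10296) = -22367/42241 - 67*(-10296/46471) = -22367/42241 + 689832/46471 = 28099776655/1962981511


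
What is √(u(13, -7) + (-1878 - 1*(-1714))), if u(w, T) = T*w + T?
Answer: I*√262 ≈ 16.186*I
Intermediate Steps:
u(w, T) = T + T*w
√(u(13, -7) + (-1878 - 1*(-1714))) = √(-7*(1 + 13) + (-1878 - 1*(-1714))) = √(-7*14 + (-1878 + 1714)) = √(-98 - 164) = √(-262) = I*√262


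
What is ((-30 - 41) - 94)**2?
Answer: 27225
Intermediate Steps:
((-30 - 41) - 94)**2 = (-71 - 94)**2 = (-165)**2 = 27225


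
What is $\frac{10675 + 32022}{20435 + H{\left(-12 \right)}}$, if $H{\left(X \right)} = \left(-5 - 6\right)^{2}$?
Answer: $\frac{42697}{20556} \approx 2.0771$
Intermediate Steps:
$H{\left(X \right)} = 121$ ($H{\left(X \right)} = \left(-11\right)^{2} = 121$)
$\frac{10675 + 32022}{20435 + H{\left(-12 \right)}} = \frac{10675 + 32022}{20435 + 121} = \frac{42697}{20556}$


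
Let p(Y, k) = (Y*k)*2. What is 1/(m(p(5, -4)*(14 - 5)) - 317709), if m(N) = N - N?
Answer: -1/317709 ≈ -3.1475e-6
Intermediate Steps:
p(Y, k) = 2*Y*k
m(N) = 0
1/(m(p(5, -4)*(14 - 5)) - 317709) = 1/(0 - 317709) = 1/(-317709) = -1/317709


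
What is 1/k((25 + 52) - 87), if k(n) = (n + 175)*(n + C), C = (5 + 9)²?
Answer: 1/30690 ≈ 3.2584e-5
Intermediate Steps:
C = 196 (C = 14² = 196)
k(n) = (175 + n)*(196 + n) (k(n) = (n + 175)*(n + 196) = (175 + n)*(196 + n))
1/k((25 + 52) - 87) = 1/(34300 + ((25 + 52) - 87)² + 371*((25 + 52) - 87)) = 1/(34300 + (77 - 87)² + 371*(77 - 87)) = 1/(34300 + (-10)² + 371*(-10)) = 1/(34300 + 100 - 3710) = 1/30690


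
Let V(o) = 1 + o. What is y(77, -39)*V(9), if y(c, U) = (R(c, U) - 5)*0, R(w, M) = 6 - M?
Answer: 0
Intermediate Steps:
y(c, U) = 0 (y(c, U) = ((6 - U) - 5)*0 = (1 - U)*0 = 0)
y(77, -39)*V(9) = 0*(1 + 9) = 0*10 = 0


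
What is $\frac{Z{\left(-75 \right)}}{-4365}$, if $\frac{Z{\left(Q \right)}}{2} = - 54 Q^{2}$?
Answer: $\frac{13500}{97} \approx 139.18$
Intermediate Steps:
$Z{\left(Q \right)} = - 108 Q^{2}$ ($Z{\left(Q \right)} = 2 \left(- 54 Q^{2}\right) = - 108 Q^{2}$)
$\frac{Z{\left(-75 \right)}}{-4365} = \frac{\left(-108\right) \left(-75\right)^{2}}{-4365} = \left(-108\right) 5625 \left(- \frac{1}{4365}\right) = \left(-607500\right) \left(- \frac{1}{4365}\right) = \frac{13500}{97}$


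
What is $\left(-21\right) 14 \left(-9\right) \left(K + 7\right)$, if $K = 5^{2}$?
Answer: $84672$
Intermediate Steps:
$K = 25$
$\left(-21\right) 14 \left(-9\right) \left(K + 7\right) = \left(-21\right) 14 \left(-9\right) \left(25 + 7\right) = \left(-294\right) \left(-9\right) 32 = 2646 \cdot 32 = 84672$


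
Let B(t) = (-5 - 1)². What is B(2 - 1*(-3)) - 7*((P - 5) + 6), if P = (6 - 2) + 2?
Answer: -13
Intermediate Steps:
P = 6 (P = 4 + 2 = 6)
B(t) = 36 (B(t) = (-6)² = 36)
B(2 - 1*(-3)) - 7*((P - 5) + 6) = 36 - 7*((6 - 5) + 6) = 36 - 7*(1 + 6) = 36 - 7*7 = 36 - 49 = -13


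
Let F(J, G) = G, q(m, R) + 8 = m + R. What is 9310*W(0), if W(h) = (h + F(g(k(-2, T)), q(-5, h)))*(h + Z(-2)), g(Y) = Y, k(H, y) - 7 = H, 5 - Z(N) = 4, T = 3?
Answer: -121030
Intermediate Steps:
Z(N) = 1 (Z(N) = 5 - 1*4 = 5 - 4 = 1)
k(H, y) = 7 + H
q(m, R) = -8 + R + m (q(m, R) = -8 + (m + R) = -8 + (R + m) = -8 + R + m)
W(h) = (1 + h)*(-13 + 2*h) (W(h) = (h + (-8 + h - 5))*(h + 1) = (h + (-13 + h))*(1 + h) = (-13 + 2*h)*(1 + h) = (1 + h)*(-13 + 2*h))
9310*W(0) = 9310*(-13 - 11*0 + 2*0**2) = 9310*(-13 + 0 + 2*0) = 9310*(-13 + 0 + 0) = 9310*(-13) = -121030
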